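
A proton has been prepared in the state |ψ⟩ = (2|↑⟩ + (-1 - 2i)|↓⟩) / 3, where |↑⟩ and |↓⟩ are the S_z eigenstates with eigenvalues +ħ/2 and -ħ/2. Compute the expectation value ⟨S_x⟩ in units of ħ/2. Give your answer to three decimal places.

⟨σ_x⟩ = 2 Re(a* b)/(|a|²+|b|²) with a = 2, b = (-1 - 2i).
a* b = (-2 - 4i), so ⟨σ_x⟩ = -4/9.
⟨S_x⟩ = (ħ/2)·⟨σ_x⟩.

-0.444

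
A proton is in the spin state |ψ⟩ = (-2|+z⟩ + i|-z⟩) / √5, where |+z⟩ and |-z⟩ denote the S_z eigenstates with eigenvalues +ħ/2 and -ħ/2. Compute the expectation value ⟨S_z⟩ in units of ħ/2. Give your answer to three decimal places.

⟨σ_z⟩ = |a|² - |b|² divided by |a|²+|b|², with a, b the |+z⟩, |-z⟩ amplitudes.
= (4 - 1)/5 = 3/5.
⟨S_z⟩ = (ħ/2)·⟨σ_z⟩.

0.600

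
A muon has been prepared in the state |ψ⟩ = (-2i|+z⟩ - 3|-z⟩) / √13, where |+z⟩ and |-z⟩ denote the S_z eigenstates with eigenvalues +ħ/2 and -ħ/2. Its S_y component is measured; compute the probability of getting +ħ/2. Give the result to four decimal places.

|+y⟩ = (|+z⟩ + i|-z⟩)/√2, so ⟨+y|ψ⟩ = (i) / (√2·√13).
P = |i|² / 26 = 1/26.

0.0385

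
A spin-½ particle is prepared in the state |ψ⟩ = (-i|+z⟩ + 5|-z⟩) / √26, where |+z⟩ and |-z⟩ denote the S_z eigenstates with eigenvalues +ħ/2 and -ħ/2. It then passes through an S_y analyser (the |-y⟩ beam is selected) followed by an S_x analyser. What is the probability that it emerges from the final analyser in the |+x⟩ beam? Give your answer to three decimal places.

First analyser (S_y): P(|-y⟩) = |⟨-y|ψ⟩|² = 16/52.
After stage 1 the state is |-y⟩; P(|+x⟩) = |⟨+x|-y⟩|² = 1/2.
Joint probability = 16/52 × 1/2 = 0.154.

0.154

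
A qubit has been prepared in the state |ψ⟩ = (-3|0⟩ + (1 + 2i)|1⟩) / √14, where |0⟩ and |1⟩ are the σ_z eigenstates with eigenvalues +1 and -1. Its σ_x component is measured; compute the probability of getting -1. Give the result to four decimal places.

0.7143

|-x⟩ = (|0⟩ - |1⟩)/√2, so ⟨-x|ψ⟩ = (-4 - 2i) / (√2·√14).
P = |-4 - 2i|² / 28 = 20/28.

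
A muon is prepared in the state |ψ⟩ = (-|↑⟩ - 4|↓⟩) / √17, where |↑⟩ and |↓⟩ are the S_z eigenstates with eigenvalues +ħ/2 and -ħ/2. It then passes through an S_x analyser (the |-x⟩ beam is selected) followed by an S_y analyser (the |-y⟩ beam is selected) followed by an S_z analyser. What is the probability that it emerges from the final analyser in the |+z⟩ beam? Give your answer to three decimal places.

0.066

First analyser (S_x): P(|-x⟩) = |⟨-x|ψ⟩|² = 9/34.
After stage 1 the state is |-x⟩; P(|-y⟩) = |⟨-y|-x⟩|² = 1/2.
After stage 2 the state is |-y⟩; P(|+z⟩) = |⟨+z|-y⟩|² = 1/2.
Joint probability = 9/34 × 1/2 × 1/2 = 0.066.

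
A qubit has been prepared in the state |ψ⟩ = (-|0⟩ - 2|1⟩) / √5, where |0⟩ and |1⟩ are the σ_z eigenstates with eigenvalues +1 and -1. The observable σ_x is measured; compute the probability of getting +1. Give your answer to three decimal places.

0.900

|+x⟩ = (|0⟩ + |1⟩)/√2, so ⟨+x|ψ⟩ = (-3) / (√2·√5).
P = |-3|² / 10 = 9/10.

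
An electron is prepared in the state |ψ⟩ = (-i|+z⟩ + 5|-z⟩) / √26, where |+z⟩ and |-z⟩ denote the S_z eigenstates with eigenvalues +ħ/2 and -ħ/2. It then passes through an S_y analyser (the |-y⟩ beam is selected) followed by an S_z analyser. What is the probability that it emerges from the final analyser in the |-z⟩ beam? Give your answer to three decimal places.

0.154

First analyser (S_y): P(|-y⟩) = |⟨-y|ψ⟩|² = 16/52.
After stage 1 the state is |-y⟩; P(|-z⟩) = |⟨-z|-y⟩|² = 1/2.
Joint probability = 16/52 × 1/2 = 0.154.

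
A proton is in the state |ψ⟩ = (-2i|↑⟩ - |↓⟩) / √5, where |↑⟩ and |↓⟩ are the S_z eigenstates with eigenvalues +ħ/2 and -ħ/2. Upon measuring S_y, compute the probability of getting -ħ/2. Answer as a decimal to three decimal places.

0.900

|-y⟩ = (|↑⟩ - i|↓⟩)/√2, so ⟨-y|ψ⟩ = (-3i) / (√2·√5).
P = |-3i|² / 10 = 9/10.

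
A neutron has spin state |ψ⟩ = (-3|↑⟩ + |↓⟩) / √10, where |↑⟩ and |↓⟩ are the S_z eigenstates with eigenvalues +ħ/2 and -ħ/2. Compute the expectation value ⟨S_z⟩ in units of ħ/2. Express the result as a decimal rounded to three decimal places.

⟨σ_z⟩ = |a|² - |b|² divided by |a|²+|b|², with a, b the |↑⟩, |↓⟩ amplitudes.
= (9 - 1)/10 = 8/10.
⟨S_z⟩ = (ħ/2)·⟨σ_z⟩.

0.800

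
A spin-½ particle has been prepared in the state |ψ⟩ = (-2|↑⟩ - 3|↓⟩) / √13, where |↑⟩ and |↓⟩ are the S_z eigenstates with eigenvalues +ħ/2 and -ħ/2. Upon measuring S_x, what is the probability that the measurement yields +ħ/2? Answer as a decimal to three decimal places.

0.962

|+x⟩ = (|↑⟩ + |↓⟩)/√2, so ⟨+x|ψ⟩ = (-5) / (√2·√13).
P = |-5|² / 26 = 25/26.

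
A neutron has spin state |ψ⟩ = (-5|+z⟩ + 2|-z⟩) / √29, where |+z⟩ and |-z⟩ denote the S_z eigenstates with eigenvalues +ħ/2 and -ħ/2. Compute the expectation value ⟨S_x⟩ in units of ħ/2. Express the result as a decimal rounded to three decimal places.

⟨σ_x⟩ = 2 Re(a* b)/(|a|²+|b|²) with a = -5, b = 2.
a* b = -10, so ⟨σ_x⟩ = -20/29.
⟨S_x⟩ = (ħ/2)·⟨σ_x⟩.

-0.690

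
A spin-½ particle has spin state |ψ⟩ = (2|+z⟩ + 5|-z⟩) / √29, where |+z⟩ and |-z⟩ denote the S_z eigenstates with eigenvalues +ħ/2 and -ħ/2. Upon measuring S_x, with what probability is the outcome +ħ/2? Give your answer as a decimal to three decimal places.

0.845

|+x⟩ = (|+z⟩ + |-z⟩)/√2, so ⟨+x|ψ⟩ = (7) / (√2·√29).
P = |7|² / 58 = 49/58.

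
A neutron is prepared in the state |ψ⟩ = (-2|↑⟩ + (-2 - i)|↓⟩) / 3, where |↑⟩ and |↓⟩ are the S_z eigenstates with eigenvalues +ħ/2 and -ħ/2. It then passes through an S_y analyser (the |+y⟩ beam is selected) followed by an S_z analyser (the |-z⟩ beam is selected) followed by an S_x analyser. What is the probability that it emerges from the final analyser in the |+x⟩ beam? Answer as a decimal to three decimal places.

First analyser (S_y): P(|+y⟩) = |⟨+y|ψ⟩|² = 13/18.
After stage 1 the state is |+y⟩; P(|-z⟩) = |⟨-z|+y⟩|² = 1/2.
After stage 2 the state is |-z⟩; P(|+x⟩) = |⟨+x|-z⟩|² = 1/2.
Joint probability = 13/18 × 1/2 × 1/2 = 0.181.

0.181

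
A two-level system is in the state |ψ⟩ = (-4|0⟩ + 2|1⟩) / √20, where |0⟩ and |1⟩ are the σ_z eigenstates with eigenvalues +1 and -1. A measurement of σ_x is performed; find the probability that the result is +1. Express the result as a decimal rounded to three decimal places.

|+x⟩ = (|0⟩ + |1⟩)/√2, so ⟨+x|ψ⟩ = (-2) / (√2·√20).
P = |-2|² / 40 = 4/40.

0.100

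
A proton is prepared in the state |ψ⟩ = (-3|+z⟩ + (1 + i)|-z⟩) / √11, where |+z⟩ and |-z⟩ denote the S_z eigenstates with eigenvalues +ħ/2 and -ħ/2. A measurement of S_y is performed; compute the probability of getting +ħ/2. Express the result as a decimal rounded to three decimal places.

0.227

|+y⟩ = (|+z⟩ + i|-z⟩)/√2, so ⟨+y|ψ⟩ = (-2 - i) / (√2·√11).
P = |-2 - i|² / 22 = 5/22.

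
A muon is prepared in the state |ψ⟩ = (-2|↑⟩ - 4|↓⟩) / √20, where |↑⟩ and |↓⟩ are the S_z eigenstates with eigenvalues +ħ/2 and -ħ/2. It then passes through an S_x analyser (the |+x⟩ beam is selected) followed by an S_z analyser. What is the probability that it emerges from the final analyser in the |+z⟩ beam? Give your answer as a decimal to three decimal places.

First analyser (S_x): P(|+x⟩) = |⟨+x|ψ⟩|² = 36/40.
After stage 1 the state is |+x⟩; P(|+z⟩) = |⟨+z|+x⟩|² = 1/2.
Joint probability = 36/40 × 1/2 = 0.450.

0.450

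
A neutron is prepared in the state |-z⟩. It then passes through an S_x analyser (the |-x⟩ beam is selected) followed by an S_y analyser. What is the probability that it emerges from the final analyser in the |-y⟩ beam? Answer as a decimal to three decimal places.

First analyser (S_x): from |-z⟩, P(|-x⟩) = 1/2.
After stage 1 the state is |-x⟩; P(|-y⟩) = |⟨-y|-x⟩|² = 1/2.
Joint probability = 1/2 × 1/2 = 0.250.

0.250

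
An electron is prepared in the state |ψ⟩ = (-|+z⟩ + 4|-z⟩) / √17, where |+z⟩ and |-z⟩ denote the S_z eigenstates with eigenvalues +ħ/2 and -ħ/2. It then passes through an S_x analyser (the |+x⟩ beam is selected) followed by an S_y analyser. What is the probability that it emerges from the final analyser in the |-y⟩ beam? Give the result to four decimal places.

First analyser (S_x): P(|+x⟩) = |⟨+x|ψ⟩|² = 9/34.
After stage 1 the state is |+x⟩; P(|-y⟩) = |⟨-y|+x⟩|² = 1/2.
Joint probability = 9/34 × 1/2 = 0.1324.

0.1324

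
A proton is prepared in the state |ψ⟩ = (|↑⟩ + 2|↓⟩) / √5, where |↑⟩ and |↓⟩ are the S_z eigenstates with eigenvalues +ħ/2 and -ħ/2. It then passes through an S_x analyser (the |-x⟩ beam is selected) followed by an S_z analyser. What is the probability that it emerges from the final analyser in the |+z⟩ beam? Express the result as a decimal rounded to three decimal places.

0.050

First analyser (S_x): P(|-x⟩) = |⟨-x|ψ⟩|² = 1/10.
After stage 1 the state is |-x⟩; P(|+z⟩) = |⟨+z|-x⟩|² = 1/2.
Joint probability = 1/10 × 1/2 = 0.050.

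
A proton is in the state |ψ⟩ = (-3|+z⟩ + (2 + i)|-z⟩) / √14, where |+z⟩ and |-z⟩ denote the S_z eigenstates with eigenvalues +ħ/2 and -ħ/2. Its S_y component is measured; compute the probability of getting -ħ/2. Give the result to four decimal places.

0.7143

|-y⟩ = (|+z⟩ - i|-z⟩)/√2, so ⟨-y|ψ⟩ = (-4 + 2i) / (√2·√14).
P = |-4 + 2i|² / 28 = 20/28.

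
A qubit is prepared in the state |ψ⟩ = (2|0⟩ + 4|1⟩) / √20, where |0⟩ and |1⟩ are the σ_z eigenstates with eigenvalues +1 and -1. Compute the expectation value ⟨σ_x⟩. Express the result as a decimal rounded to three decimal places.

⟨σ_x⟩ = 2 Re(a* b)/(|a|²+|b|²) with a = 2, b = 4.
a* b = 8, so ⟨σ_x⟩ = 16/20.

0.800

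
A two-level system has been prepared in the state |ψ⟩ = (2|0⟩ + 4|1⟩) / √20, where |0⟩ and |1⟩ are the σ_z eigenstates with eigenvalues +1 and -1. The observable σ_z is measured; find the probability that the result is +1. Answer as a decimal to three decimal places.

The +1 outcome corresponds to |0⟩. Its amplitude in |ψ⟩ is 2/√20.
P = |2|² / 20 = 4/20.

0.200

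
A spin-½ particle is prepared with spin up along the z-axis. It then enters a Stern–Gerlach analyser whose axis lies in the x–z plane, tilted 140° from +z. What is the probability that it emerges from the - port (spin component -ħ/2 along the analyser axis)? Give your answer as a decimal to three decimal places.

For spin-½, the probability of finding spin-up along an axis at angle θ to the initial spin direction is cos²(θ/2); spin-down is sin²(θ/2).
θ = 140°, so P = sin²(70°) ≈ 0.883.

0.883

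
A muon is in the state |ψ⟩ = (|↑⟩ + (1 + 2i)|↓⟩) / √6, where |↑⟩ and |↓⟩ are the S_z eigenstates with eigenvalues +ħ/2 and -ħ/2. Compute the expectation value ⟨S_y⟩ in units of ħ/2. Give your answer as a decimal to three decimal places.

0.667

⟨σ_y⟩ = 2 Im(a* b)/(|a|²+|b|²) with a = 1, b = (1 + 2i).
a* b = (1 + 2i), so ⟨σ_y⟩ = 4/6.
⟨S_y⟩ = (ħ/2)·⟨σ_y⟩.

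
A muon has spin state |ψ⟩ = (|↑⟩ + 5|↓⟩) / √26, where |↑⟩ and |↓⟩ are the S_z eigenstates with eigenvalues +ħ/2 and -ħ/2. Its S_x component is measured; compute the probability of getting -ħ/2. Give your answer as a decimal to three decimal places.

|-x⟩ = (|↑⟩ - |↓⟩)/√2, so ⟨-x|ψ⟩ = (-4) / (√2·√26).
P = |-4|² / 52 = 16/52.

0.308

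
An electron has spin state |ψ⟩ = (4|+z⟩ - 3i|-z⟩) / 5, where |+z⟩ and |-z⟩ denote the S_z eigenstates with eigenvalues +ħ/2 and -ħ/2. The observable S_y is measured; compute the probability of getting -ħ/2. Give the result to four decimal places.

|-y⟩ = (|+z⟩ - i|-z⟩)/√2, so ⟨-y|ψ⟩ = (7) / (√2·5).
P = |7|² / 50 = 49/50.

0.9800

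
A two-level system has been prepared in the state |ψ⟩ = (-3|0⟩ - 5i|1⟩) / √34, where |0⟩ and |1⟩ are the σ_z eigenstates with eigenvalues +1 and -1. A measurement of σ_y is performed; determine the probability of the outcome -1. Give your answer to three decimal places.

0.059

|-y⟩ = (|0⟩ - i|1⟩)/√2, so ⟨-y|ψ⟩ = (2) / (√2·√34).
P = |2|² / 68 = 4/68.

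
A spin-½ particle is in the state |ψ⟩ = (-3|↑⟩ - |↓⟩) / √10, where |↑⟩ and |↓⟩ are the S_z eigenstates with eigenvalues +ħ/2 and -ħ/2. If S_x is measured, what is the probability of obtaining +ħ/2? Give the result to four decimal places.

|+x⟩ = (|↑⟩ + |↓⟩)/√2, so ⟨+x|ψ⟩ = (-4) / (√2·√10).
P = |-4|² / 20 = 16/20.

0.8000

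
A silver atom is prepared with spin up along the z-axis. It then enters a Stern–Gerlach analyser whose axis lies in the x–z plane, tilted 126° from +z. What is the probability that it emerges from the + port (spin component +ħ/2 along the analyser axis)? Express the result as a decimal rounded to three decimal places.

0.206

For spin-½, the probability of finding spin-up along an axis at angle θ to the initial spin direction is cos²(θ/2); spin-down is sin²(θ/2).
θ = 126°, so P = cos²(63°) ≈ 0.206.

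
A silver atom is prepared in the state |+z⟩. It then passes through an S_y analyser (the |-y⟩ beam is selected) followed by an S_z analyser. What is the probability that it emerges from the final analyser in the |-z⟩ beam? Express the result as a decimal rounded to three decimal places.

First analyser (S_y): from |+z⟩, P(|-y⟩) = 1/2.
After stage 1 the state is |-y⟩; P(|-z⟩) = |⟨-z|-y⟩|² = 1/2.
Joint probability = 1/2 × 1/2 = 0.250.

0.250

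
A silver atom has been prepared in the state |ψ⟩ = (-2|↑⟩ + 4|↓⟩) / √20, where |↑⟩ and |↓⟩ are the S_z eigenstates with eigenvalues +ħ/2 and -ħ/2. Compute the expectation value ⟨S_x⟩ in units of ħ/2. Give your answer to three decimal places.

⟨σ_x⟩ = 2 Re(a* b)/(|a|²+|b|²) with a = -2, b = 4.
a* b = -8, so ⟨σ_x⟩ = -16/20.
⟨S_x⟩ = (ħ/2)·⟨σ_x⟩.

-0.800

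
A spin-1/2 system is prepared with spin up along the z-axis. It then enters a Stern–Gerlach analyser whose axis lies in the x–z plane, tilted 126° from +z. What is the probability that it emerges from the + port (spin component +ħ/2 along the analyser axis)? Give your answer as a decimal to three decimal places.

0.206

For spin-½, the probability of finding spin-up along an axis at angle θ to the initial spin direction is cos²(θ/2); spin-down is sin²(θ/2).
θ = 126°, so P = cos²(63°) ≈ 0.206.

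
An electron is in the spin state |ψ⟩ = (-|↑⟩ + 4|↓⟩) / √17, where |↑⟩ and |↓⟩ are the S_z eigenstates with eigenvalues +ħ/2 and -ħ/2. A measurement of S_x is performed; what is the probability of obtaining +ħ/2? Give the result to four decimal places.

|+x⟩ = (|↑⟩ + |↓⟩)/√2, so ⟨+x|ψ⟩ = (3) / (√2·√17).
P = |3|² / 34 = 9/34.

0.2647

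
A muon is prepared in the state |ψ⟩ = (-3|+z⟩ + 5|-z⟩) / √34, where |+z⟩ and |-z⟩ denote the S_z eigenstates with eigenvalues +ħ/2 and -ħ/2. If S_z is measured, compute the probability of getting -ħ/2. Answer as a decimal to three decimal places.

0.735

The -ħ/2 outcome corresponds to |-z⟩. Its amplitude in |ψ⟩ is 5/√34.
P = |5|² / 34 = 25/34.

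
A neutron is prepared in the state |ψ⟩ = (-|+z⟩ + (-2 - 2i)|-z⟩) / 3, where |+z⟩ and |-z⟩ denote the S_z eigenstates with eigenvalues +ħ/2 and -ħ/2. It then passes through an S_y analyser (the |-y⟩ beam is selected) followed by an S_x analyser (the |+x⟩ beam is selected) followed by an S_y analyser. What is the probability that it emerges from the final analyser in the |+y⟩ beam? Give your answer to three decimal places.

First analyser (S_y): P(|-y⟩) = |⟨-y|ψ⟩|² = 5/18.
After stage 1 the state is |-y⟩; P(|+x⟩) = |⟨+x|-y⟩|² = 1/2.
After stage 2 the state is |+x⟩; P(|+y⟩) = |⟨+y|+x⟩|² = 1/2.
Joint probability = 5/18 × 1/2 × 1/2 = 0.069.

0.069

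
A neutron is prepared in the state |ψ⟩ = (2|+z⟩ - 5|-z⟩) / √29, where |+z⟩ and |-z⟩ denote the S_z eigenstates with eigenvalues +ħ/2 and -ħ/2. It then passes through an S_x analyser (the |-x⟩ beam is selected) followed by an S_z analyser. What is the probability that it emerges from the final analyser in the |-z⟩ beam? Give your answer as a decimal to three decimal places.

0.422

First analyser (S_x): P(|-x⟩) = |⟨-x|ψ⟩|² = 49/58.
After stage 1 the state is |-x⟩; P(|-z⟩) = |⟨-z|-x⟩|² = 1/2.
Joint probability = 49/58 × 1/2 = 0.422.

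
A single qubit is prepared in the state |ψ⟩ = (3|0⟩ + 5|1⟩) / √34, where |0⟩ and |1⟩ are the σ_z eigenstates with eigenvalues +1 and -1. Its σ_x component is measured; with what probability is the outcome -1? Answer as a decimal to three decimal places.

0.059

|-x⟩ = (|0⟩ - |1⟩)/√2, so ⟨-x|ψ⟩ = (-2) / (√2·√34).
P = |-2|² / 68 = 4/68.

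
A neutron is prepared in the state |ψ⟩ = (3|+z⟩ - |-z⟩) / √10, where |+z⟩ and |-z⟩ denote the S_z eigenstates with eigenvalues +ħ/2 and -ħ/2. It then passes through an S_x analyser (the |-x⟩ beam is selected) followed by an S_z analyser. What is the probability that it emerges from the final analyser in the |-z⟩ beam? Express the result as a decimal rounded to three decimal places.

First analyser (S_x): P(|-x⟩) = |⟨-x|ψ⟩|² = 16/20.
After stage 1 the state is |-x⟩; P(|-z⟩) = |⟨-z|-x⟩|² = 1/2.
Joint probability = 16/20 × 1/2 = 0.400.

0.400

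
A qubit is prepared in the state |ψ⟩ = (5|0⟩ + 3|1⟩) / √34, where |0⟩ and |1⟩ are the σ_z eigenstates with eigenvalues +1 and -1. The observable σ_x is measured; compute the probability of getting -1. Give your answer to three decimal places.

|-x⟩ = (|0⟩ - |1⟩)/√2, so ⟨-x|ψ⟩ = (2) / (√2·√34).
P = |2|² / 68 = 4/68.

0.059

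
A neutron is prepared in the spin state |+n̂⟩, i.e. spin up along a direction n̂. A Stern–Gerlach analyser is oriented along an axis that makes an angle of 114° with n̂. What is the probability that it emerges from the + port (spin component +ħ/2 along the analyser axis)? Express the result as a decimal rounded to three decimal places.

0.297

For spin-½, the probability of finding spin-up along an axis at angle θ to the initial spin direction is cos²(θ/2); spin-down is sin²(θ/2).
θ = 114°, so P = cos²(57°) ≈ 0.297.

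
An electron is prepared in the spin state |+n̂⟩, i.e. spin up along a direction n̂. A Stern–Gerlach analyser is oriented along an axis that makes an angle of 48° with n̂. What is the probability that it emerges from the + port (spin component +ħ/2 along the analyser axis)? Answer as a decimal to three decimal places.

0.835

For spin-½, the probability of finding spin-up along an axis at angle θ to the initial spin direction is cos²(θ/2); spin-down is sin²(θ/2).
θ = 48°, so P = cos²(24°) ≈ 0.835.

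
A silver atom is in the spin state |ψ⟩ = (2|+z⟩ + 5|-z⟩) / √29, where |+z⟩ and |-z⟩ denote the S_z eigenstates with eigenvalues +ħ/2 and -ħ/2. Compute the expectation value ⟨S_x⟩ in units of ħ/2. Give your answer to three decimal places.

0.690

⟨σ_x⟩ = 2 Re(a* b)/(|a|²+|b|²) with a = 2, b = 5.
a* b = 10, so ⟨σ_x⟩ = 20/29.
⟨S_x⟩ = (ħ/2)·⟨σ_x⟩.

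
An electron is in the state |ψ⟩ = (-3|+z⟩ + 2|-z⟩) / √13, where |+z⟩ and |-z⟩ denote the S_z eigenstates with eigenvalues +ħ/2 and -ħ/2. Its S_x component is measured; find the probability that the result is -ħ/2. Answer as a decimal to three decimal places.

0.962

|-x⟩ = (|+z⟩ - |-z⟩)/√2, so ⟨-x|ψ⟩ = (-5) / (√2·√13).
P = |-5|² / 26 = 25/26.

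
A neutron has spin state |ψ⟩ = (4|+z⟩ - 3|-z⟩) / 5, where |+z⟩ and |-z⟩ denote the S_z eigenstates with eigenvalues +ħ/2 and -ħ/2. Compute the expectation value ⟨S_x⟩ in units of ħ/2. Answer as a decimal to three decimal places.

⟨σ_x⟩ = 2 Re(a* b)/(|a|²+|b|²) with a = 4, b = -3.
a* b = -12, so ⟨σ_x⟩ = -24/25.
⟨S_x⟩ = (ħ/2)·⟨σ_x⟩.

-0.960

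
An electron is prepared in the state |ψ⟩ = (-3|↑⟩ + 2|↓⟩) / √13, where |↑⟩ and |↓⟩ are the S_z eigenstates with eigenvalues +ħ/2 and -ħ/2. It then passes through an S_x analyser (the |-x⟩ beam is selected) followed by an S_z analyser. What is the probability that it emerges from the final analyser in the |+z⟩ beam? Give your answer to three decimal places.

First analyser (S_x): P(|-x⟩) = |⟨-x|ψ⟩|² = 25/26.
After stage 1 the state is |-x⟩; P(|+z⟩) = |⟨+z|-x⟩|² = 1/2.
Joint probability = 25/26 × 1/2 = 0.481.

0.481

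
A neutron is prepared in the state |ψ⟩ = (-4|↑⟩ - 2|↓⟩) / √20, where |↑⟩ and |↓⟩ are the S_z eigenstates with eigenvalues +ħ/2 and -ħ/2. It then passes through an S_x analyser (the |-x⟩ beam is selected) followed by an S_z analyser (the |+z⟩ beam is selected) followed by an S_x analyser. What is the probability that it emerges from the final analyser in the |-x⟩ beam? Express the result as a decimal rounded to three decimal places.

First analyser (S_x): P(|-x⟩) = |⟨-x|ψ⟩|² = 4/40.
After stage 1 the state is |-x⟩; P(|+z⟩) = |⟨+z|-x⟩|² = 1/2.
After stage 2 the state is |+z⟩; P(|-x⟩) = |⟨-x|+z⟩|² = 1/2.
Joint probability = 4/40 × 1/2 × 1/2 = 0.025.

0.025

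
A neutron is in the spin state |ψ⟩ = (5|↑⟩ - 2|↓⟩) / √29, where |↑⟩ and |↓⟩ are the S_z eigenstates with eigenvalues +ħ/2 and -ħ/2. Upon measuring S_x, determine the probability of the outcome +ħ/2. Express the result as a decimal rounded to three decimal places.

|+x⟩ = (|↑⟩ + |↓⟩)/√2, so ⟨+x|ψ⟩ = (3) / (√2·√29).
P = |3|² / 58 = 9/58.

0.155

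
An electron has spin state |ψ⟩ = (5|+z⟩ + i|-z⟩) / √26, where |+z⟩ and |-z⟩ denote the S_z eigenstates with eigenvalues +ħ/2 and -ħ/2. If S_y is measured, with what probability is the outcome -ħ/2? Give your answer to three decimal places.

0.308

|-y⟩ = (|+z⟩ - i|-z⟩)/√2, so ⟨-y|ψ⟩ = (4) / (√2·√26).
P = |4|² / 52 = 16/52.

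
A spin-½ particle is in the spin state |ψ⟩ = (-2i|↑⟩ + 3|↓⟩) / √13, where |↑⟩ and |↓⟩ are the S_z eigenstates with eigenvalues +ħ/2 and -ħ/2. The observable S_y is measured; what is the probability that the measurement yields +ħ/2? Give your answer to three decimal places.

0.962

|+y⟩ = (|↑⟩ + i|↓⟩)/√2, so ⟨+y|ψ⟩ = (-5i) / (√2·√13).
P = |-5i|² / 26 = 25/26.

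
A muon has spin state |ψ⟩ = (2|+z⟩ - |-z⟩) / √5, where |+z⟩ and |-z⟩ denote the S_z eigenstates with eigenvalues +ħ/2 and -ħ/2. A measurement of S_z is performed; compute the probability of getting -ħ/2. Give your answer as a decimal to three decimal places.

0.200

The -ħ/2 outcome corresponds to |-z⟩. Its amplitude in |ψ⟩ is -1/√5.
P = |-1|² / 5 = 1/5.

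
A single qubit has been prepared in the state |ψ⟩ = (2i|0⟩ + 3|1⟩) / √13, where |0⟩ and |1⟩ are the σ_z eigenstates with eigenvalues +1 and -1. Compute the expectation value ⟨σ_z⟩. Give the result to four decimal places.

-0.3846

⟨σ_z⟩ = |a|² - |b|² divided by |a|²+|b|², with a, b the |0⟩, |1⟩ amplitudes.
= (4 - 9)/13 = -5/13.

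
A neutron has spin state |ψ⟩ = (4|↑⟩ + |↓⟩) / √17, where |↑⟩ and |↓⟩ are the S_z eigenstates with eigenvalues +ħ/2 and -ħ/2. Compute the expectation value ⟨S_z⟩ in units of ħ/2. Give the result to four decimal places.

⟨σ_z⟩ = |a|² - |b|² divided by |a|²+|b|², with a, b the |↑⟩, |↓⟩ amplitudes.
= (16 - 1)/17 = 15/17.
⟨S_z⟩ = (ħ/2)·⟨σ_z⟩.

0.8824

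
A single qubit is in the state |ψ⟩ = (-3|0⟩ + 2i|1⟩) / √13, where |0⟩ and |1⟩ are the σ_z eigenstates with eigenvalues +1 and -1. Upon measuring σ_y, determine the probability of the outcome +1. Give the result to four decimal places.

0.0385

|+y⟩ = (|0⟩ + i|1⟩)/√2, so ⟨+y|ψ⟩ = (-1) / (√2·√13).
P = |-1|² / 26 = 1/26.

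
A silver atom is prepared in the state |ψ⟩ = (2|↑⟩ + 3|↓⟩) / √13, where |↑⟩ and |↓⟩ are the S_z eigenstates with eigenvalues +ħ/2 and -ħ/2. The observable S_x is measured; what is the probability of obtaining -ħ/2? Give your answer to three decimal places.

0.038

|-x⟩ = (|↑⟩ - |↓⟩)/√2, so ⟨-x|ψ⟩ = (-1) / (√2·√13).
P = |-1|² / 26 = 1/26.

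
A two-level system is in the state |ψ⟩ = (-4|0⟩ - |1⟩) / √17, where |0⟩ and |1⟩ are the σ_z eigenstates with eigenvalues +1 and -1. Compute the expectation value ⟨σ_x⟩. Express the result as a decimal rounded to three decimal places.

⟨σ_x⟩ = 2 Re(a* b)/(|a|²+|b|²) with a = -4, b = -1.
a* b = 4, so ⟨σ_x⟩ = 8/17.

0.471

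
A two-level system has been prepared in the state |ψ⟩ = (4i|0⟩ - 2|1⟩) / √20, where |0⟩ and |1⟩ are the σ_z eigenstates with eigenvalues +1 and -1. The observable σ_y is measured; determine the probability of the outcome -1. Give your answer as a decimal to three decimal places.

|-y⟩ = (|0⟩ - i|1⟩)/√2, so ⟨-y|ψ⟩ = (2i) / (√2·√20).
P = |2i|² / 40 = 4/40.

0.100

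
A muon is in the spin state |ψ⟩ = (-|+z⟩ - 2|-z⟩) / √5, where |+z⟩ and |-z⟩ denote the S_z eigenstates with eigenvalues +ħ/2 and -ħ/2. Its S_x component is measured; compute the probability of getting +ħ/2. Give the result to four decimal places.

0.9000

|+x⟩ = (|+z⟩ + |-z⟩)/√2, so ⟨+x|ψ⟩ = (-3) / (√2·√5).
P = |-3|² / 10 = 9/10.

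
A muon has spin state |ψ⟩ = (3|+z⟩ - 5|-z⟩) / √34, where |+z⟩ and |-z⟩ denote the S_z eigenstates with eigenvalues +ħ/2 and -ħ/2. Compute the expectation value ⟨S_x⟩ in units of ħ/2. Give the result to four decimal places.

⟨σ_x⟩ = 2 Re(a* b)/(|a|²+|b|²) with a = 3, b = -5.
a* b = -15, so ⟨σ_x⟩ = -30/34.
⟨S_x⟩ = (ħ/2)·⟨σ_x⟩.

-0.8824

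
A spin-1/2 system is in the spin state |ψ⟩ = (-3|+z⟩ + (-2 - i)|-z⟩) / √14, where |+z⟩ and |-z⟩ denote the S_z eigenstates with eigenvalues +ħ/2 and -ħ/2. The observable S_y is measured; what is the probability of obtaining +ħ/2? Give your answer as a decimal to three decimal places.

0.714

|+y⟩ = (|+z⟩ + i|-z⟩)/√2, so ⟨+y|ψ⟩ = (-4 + 2i) / (√2·√14).
P = |-4 + 2i|² / 28 = 20/28.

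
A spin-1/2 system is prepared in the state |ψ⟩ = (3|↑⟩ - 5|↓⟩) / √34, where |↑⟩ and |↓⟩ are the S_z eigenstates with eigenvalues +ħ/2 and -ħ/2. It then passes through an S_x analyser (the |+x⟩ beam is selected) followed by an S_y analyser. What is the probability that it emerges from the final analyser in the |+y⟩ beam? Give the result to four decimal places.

0.0294

First analyser (S_x): P(|+x⟩) = |⟨+x|ψ⟩|² = 4/68.
After stage 1 the state is |+x⟩; P(|+y⟩) = |⟨+y|+x⟩|² = 1/2.
Joint probability = 4/68 × 1/2 = 0.0294.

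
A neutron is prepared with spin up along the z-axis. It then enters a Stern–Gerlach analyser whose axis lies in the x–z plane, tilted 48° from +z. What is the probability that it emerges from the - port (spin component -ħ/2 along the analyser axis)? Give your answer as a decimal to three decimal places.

For spin-½, the probability of finding spin-up along an axis at angle θ to the initial spin direction is cos²(θ/2); spin-down is sin²(θ/2).
θ = 48°, so P = sin²(24°) ≈ 0.165.

0.165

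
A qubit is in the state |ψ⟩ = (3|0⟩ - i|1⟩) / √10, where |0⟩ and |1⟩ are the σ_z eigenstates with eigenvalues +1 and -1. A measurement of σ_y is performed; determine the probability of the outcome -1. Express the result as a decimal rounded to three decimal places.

0.800

|-y⟩ = (|0⟩ - i|1⟩)/√2, so ⟨-y|ψ⟩ = (4) / (√2·√10).
P = |4|² / 20 = 16/20.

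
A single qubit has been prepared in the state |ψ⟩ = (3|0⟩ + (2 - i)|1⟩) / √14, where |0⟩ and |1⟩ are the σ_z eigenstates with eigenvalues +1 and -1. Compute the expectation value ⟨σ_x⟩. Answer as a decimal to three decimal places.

0.857

⟨σ_x⟩ = 2 Re(a* b)/(|a|²+|b|²) with a = 3, b = (2 - i).
a* b = (6 - 3i), so ⟨σ_x⟩ = 12/14.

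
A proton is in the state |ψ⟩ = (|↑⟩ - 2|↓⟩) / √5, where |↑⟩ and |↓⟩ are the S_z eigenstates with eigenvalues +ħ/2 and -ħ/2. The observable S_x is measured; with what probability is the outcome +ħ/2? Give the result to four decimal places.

|+x⟩ = (|↑⟩ + |↓⟩)/√2, so ⟨+x|ψ⟩ = (-1) / (√2·√5).
P = |-1|² / 10 = 1/10.

0.1000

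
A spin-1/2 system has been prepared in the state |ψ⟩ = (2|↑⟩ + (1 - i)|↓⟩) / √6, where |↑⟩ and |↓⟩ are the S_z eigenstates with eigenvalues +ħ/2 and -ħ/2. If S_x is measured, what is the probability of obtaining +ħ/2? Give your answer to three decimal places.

0.833

|+x⟩ = (|↑⟩ + |↓⟩)/√2, so ⟨+x|ψ⟩ = (3 - i) / (√2·√6).
P = |3 - i|² / 12 = 10/12.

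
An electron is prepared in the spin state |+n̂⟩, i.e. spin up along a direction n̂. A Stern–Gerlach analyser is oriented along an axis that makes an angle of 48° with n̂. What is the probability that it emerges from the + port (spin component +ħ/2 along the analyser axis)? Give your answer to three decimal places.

0.835

For spin-½, the probability of finding spin-up along an axis at angle θ to the initial spin direction is cos²(θ/2); spin-down is sin²(θ/2).
θ = 48°, so P = cos²(24°) ≈ 0.835.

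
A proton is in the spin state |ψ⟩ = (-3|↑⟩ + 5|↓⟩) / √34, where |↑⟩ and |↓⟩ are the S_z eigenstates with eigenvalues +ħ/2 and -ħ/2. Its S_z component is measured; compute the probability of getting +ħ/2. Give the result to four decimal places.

0.2647

The +ħ/2 outcome corresponds to |↑⟩. Its amplitude in |ψ⟩ is -3/√34.
P = |-3|² / 34 = 9/34.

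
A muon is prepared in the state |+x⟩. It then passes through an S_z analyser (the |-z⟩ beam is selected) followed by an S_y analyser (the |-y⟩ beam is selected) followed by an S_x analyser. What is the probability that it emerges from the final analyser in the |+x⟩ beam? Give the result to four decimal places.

0.1250

First analyser (S_z): from |+x⟩, P(|-z⟩) = 1/2.
After stage 1 the state is |-z⟩; P(|-y⟩) = |⟨-y|-z⟩|² = 1/2.
After stage 2 the state is |-y⟩; P(|+x⟩) = |⟨+x|-y⟩|² = 1/2.
Joint probability = 1/2 × 1/2 × 1/2 = 0.1250.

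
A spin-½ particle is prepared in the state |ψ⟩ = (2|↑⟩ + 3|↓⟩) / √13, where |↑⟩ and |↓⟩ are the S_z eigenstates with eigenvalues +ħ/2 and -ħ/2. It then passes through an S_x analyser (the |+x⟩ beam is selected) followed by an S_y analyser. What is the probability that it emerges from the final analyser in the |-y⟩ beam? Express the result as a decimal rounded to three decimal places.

First analyser (S_x): P(|+x⟩) = |⟨+x|ψ⟩|² = 25/26.
After stage 1 the state is |+x⟩; P(|-y⟩) = |⟨-y|+x⟩|² = 1/2.
Joint probability = 25/26 × 1/2 = 0.481.

0.481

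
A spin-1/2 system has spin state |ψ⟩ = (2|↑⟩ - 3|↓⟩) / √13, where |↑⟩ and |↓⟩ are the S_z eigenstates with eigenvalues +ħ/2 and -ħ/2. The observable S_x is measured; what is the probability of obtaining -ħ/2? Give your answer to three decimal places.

|-x⟩ = (|↑⟩ - |↓⟩)/√2, so ⟨-x|ψ⟩ = (5) / (√2·√13).
P = |5|² / 26 = 25/26.

0.962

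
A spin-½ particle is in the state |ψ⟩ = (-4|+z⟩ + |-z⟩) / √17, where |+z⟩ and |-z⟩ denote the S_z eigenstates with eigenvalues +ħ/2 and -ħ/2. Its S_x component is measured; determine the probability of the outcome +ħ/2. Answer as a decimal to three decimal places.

0.265

|+x⟩ = (|+z⟩ + |-z⟩)/√2, so ⟨+x|ψ⟩ = (-3) / (√2·√17).
P = |-3|² / 34 = 9/34.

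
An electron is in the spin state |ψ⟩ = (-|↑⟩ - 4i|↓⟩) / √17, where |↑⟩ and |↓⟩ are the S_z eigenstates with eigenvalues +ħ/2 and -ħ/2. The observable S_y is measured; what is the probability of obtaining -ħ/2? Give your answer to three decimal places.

0.265

|-y⟩ = (|↑⟩ - i|↓⟩)/√2, so ⟨-y|ψ⟩ = (3) / (√2·√17).
P = |3|² / 34 = 9/34.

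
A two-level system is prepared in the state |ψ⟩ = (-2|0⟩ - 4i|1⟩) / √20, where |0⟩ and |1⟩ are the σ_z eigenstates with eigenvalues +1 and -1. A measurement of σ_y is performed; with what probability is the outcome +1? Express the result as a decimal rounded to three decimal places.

|+y⟩ = (|0⟩ + i|1⟩)/√2, so ⟨+y|ψ⟩ = (-6) / (√2·√20).
P = |-6|² / 40 = 36/40.

0.900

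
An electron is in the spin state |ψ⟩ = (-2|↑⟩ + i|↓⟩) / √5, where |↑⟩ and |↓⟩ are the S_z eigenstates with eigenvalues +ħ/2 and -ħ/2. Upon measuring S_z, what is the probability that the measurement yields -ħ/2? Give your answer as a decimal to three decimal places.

The -ħ/2 outcome corresponds to |↓⟩. Its amplitude in |ψ⟩ is i/√5.
P = |i|² / 5 = 1/5.

0.200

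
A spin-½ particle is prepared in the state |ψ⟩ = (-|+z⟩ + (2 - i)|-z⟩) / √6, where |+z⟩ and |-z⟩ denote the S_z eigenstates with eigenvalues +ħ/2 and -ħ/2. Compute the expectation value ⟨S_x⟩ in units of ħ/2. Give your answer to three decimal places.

⟨σ_x⟩ = 2 Re(a* b)/(|a|²+|b|²) with a = -1, b = (2 - i).
a* b = (-2 + i), so ⟨σ_x⟩ = -4/6.
⟨S_x⟩ = (ħ/2)·⟨σ_x⟩.

-0.667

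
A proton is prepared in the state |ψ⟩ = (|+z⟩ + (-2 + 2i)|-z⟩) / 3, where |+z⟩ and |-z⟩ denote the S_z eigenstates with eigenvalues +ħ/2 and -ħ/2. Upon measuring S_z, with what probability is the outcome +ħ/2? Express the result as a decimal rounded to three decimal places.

0.111

The +ħ/2 outcome corresponds to |+z⟩. Its amplitude in |ψ⟩ is 1/3.
P = |1|² / 9 = 1/9.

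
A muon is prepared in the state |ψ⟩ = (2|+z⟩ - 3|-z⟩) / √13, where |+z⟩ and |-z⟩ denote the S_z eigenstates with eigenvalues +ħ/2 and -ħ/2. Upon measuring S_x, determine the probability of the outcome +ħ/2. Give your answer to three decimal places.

0.038

|+x⟩ = (|+z⟩ + |-z⟩)/√2, so ⟨+x|ψ⟩ = (-1) / (√2·√13).
P = |-1|² / 26 = 1/26.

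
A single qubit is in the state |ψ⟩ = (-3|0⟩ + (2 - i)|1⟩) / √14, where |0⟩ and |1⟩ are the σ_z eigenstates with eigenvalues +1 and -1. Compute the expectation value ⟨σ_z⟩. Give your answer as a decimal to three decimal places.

0.286

⟨σ_z⟩ = |a|² - |b|² divided by |a|²+|b|², with a, b the |0⟩, |1⟩ amplitudes.
= (9 - 5)/14 = 4/14.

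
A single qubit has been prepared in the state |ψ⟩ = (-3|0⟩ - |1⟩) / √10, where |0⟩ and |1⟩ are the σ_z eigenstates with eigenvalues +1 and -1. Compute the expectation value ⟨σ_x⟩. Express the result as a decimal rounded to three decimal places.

0.600

⟨σ_x⟩ = 2 Re(a* b)/(|a|²+|b|²) with a = -3, b = -1.
a* b = 3, so ⟨σ_x⟩ = 6/10.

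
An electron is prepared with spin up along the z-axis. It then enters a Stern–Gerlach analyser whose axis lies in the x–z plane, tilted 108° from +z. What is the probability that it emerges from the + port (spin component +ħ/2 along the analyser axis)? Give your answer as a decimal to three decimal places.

0.345

For spin-½, the probability of finding spin-up along an axis at angle θ to the initial spin direction is cos²(θ/2); spin-down is sin²(θ/2).
θ = 108°, so P = cos²(54°) ≈ 0.345.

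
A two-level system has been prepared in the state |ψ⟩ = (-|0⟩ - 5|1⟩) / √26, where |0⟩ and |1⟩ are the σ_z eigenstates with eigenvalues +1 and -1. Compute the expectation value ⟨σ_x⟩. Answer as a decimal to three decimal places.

⟨σ_x⟩ = 2 Re(a* b)/(|a|²+|b|²) with a = -1, b = -5.
a* b = 5, so ⟨σ_x⟩ = 10/26.

0.385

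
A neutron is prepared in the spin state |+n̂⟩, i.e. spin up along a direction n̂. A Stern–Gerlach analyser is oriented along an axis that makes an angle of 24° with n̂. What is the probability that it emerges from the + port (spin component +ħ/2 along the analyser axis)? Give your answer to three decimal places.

0.957

For spin-½, the probability of finding spin-up along an axis at angle θ to the initial spin direction is cos²(θ/2); spin-down is sin²(θ/2).
θ = 24°, so P = cos²(12°) ≈ 0.957.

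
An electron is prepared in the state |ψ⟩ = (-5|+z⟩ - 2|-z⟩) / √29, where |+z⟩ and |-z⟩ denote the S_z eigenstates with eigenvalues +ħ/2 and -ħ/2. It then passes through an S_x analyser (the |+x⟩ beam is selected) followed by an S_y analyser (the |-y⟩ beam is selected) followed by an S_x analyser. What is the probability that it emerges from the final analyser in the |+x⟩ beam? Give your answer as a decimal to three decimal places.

First analyser (S_x): P(|+x⟩) = |⟨+x|ψ⟩|² = 49/58.
After stage 1 the state is |+x⟩; P(|-y⟩) = |⟨-y|+x⟩|² = 1/2.
After stage 2 the state is |-y⟩; P(|+x⟩) = |⟨+x|-y⟩|² = 1/2.
Joint probability = 49/58 × 1/2 × 1/2 = 0.211.

0.211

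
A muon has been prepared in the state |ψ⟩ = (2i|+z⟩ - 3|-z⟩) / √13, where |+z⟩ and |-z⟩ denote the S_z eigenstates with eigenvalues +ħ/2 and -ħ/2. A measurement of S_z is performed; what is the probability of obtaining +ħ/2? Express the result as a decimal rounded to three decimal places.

The +ħ/2 outcome corresponds to |+z⟩. Its amplitude in |ψ⟩ is 2i/√13.
P = |2i|² / 13 = 4/13.

0.308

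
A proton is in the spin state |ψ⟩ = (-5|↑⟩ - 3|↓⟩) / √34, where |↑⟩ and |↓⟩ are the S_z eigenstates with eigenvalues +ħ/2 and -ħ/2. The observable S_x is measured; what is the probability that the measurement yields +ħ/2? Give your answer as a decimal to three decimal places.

0.941

|+x⟩ = (|↑⟩ + |↓⟩)/√2, so ⟨+x|ψ⟩ = (-8) / (√2·√34).
P = |-8|² / 68 = 64/68.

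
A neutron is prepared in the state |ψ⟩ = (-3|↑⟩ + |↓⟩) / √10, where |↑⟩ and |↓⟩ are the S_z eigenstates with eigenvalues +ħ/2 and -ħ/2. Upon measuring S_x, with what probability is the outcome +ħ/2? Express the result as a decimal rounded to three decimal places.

|+x⟩ = (|↑⟩ + |↓⟩)/√2, so ⟨+x|ψ⟩ = (-2) / (√2·√10).
P = |-2|² / 20 = 4/20.

0.200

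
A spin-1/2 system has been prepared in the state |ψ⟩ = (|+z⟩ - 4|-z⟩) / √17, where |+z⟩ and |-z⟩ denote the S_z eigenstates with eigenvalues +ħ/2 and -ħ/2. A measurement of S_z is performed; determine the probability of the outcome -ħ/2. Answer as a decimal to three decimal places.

0.941

The -ħ/2 outcome corresponds to |-z⟩. Its amplitude in |ψ⟩ is -4/√17.
P = |-4|² / 17 = 16/17.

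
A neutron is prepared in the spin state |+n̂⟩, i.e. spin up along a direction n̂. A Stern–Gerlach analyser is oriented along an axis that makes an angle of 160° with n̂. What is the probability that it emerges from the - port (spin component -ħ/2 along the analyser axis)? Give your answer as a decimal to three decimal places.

0.970

For spin-½, the probability of finding spin-up along an axis at angle θ to the initial spin direction is cos²(θ/2); spin-down is sin²(θ/2).
θ = 160°, so P = sin²(80°) ≈ 0.970.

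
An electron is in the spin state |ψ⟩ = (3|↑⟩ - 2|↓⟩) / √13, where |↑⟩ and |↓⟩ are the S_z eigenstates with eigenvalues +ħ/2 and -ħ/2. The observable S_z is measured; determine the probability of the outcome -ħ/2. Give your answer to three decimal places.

The -ħ/2 outcome corresponds to |↓⟩. Its amplitude in |ψ⟩ is -2/√13.
P = |-2|² / 13 = 4/13.

0.308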